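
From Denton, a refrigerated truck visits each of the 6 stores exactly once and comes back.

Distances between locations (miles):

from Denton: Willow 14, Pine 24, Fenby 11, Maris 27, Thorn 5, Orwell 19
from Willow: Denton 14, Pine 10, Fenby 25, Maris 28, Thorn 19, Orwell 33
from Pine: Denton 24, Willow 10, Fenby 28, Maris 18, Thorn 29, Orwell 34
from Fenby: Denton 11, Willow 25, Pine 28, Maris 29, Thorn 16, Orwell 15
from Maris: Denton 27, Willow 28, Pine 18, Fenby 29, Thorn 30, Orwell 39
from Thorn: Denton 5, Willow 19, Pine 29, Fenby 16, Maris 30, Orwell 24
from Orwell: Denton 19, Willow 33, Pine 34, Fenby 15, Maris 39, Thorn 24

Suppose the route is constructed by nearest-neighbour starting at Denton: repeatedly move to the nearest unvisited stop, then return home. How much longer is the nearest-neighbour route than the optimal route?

9 miles longer than the optimal tour.

Denton: Thorn=5, Fenby=11, Willow=14, Orwell=19, Pine=24, Maris=27 ⇒ Thorn
Thorn: Fenby=16, Willow=19, Orwell=24, Pine=29, Maris=30 ⇒ Fenby
Fenby: Orwell=15, Willow=25, Pine=28, Maris=29 ⇒ Orwell
Orwell: Willow=33, Pine=34, Maris=39 ⇒ Willow
Willow: Pine=10, Maris=28 ⇒ Pine
Pine: Maris=18 ⇒ Maris
NN route Denton → Thorn → Fenby → Orwell → Willow → Pine → Maris → Denton costs 124.
Optimal: Denton → Willow → Pine → Maris → Fenby → Orwell → Thorn → Denton costs 115 (by enumerating all 360 distinct tours).
Excess = 124 − 115 = 9.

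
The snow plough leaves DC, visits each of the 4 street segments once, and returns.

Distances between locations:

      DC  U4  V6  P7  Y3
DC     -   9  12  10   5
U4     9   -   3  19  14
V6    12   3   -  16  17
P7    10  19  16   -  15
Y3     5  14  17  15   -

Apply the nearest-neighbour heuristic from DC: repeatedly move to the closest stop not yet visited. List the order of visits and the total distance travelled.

Total distance 48 via the nearest-neighbour route DC → Y3 → U4 → V6 → P7 → DC.

DC → [Y3:5 / U4:9 / P7:10 / V6:12] → Y3 (5)
Y3 → [U4:14 / P7:15 / V6:17] → U4 (14)
U4 → [V6:3 / P7:19] → V6 (3)
V6 → [P7:16] → P7 (16)
Return P7→DC: 10.
Total = 5 + 14 + 3 + 16 + 10 = 48.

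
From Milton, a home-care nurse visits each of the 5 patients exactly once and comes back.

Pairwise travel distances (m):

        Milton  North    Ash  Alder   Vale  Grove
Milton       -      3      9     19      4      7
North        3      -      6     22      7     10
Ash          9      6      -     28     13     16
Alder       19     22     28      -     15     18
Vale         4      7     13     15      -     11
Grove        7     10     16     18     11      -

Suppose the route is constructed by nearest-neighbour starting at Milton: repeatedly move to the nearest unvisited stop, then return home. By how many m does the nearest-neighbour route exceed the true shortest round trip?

From Milton: North=3, Vale=4, Grove=7, Ash=9, Alder=19 → choose North (3).
From North: Ash=6, Vale=7, Grove=10, Alder=22 → choose Ash (6).
From Ash: Vale=13, Grove=16, Alder=28 → choose Vale (13).
From Vale: Grove=11, Alder=15 → choose Grove (11).
From Grove: Alder=18 → choose Alder (18).
NN route Milton → North → Ash → Vale → Grove → Alder → Milton costs 70.
Optimal: Milton → North → Ash → Vale → Alder → Grove → Milton costs 62 (by enumerating all 60 distinct tours).
Excess = 70 − 62 = 8.

The nearest-neighbour route is 8 m longer than optimal.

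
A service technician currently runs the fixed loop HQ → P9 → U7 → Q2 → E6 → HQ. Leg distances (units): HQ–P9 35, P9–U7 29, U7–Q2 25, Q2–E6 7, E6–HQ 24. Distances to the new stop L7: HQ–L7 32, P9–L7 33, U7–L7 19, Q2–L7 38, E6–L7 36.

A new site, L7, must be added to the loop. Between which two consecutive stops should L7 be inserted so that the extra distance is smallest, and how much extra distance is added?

Insertion cost between consecutive stops i–j is d(i,L7) + d(L7,j) − d(i,j):
  between HQ and P9: 32 + 33 − 35 = 30
  between P9 and U7: 33 + 19 − 29 = 23
  between U7 and Q2: 19 + 38 − 25 = 32
  between Q2 and E6: 38 + 36 − 7 = 67
  between E6 and HQ: 36 + 32 − 24 = 44
Cheapest insertion is between P9 and U7, adding 23.
New total = 120 + 23 = 143.

Adding 23 by placing L7 on the P9–U7 leg.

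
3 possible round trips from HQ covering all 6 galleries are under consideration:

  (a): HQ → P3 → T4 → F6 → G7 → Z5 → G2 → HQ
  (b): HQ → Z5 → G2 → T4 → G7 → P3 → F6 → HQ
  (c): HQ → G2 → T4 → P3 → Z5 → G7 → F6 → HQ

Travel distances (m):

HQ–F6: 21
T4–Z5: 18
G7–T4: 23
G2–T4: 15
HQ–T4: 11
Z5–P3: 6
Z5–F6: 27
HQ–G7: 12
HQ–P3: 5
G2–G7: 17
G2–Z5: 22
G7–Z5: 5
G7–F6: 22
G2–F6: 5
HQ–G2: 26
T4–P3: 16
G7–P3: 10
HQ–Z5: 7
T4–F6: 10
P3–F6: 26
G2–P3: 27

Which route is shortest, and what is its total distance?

Shortest is (a), total 106 m.

(a): 5 + 16 + 10 + 22 + 5 + 22 + 26 = 106
(b): 7 + 22 + 15 + 23 + 10 + 26 + 21 = 124
(c): 26 + 15 + 16 + 6 + 5 + 22 + 21 = 111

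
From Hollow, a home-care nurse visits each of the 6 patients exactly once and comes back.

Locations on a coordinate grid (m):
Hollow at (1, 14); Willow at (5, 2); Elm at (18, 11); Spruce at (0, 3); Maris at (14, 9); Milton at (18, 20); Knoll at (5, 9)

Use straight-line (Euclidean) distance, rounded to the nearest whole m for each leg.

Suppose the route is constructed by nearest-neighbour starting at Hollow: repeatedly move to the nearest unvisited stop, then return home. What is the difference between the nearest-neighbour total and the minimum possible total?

The nearest-neighbour route is 3 m longer than optimal.

From Hollow: Knoll=6, Spruce=11, Willow=13, Maris=14, Elm=17, Milton=18 → choose Knoll (6).
From Knoll: Willow=7, Spruce=8, Maris=9, Elm=13, Milton=17 → choose Willow (7).
From Willow: Spruce=5, Maris=11, Elm=16, Milton=22 → choose Spruce (5).
From Spruce: Maris=15, Elm=20, Milton=25 → choose Maris (15).
From Maris: Elm=4, Milton=12 → choose Elm (4).
From Elm: Milton=9 → choose Milton (9).
NN route Hollow → Knoll → Willow → Spruce → Maris → Elm → Milton → Hollow costs 64.
Optimal: Hollow → Milton → Elm → Maris → Willow → Spruce → Knoll → Hollow costs 61 (by enumerating all 360 distinct tours).
Excess = 64 − 61 = 3.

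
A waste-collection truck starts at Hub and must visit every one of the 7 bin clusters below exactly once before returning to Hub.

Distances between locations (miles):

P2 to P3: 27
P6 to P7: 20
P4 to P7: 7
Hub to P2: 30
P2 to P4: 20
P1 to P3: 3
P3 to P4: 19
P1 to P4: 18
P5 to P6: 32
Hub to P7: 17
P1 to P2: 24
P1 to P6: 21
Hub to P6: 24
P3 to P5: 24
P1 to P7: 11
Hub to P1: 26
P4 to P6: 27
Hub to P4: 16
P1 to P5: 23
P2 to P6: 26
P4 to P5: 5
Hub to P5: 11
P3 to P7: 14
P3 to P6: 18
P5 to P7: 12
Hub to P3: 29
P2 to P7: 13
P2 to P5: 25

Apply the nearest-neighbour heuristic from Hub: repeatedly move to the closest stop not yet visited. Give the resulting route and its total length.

Nearest-neighbour total = 111 miles; route Hub → P5 → P4 → P7 → P1 → P3 → P6 → P2 → Hub.

At Hub the remaining stops are P5 11, P4 16, P7 17, P6 24, P1 26, P3 29, P2 30; go to P5.
At P5 the remaining stops are P4 5, P7 12, P1 23, P3 24, P2 25, P6 32; go to P4.
At P4 the remaining stops are P7 7, P1 18, P3 19, P2 20, P6 27; go to P7.
At P7 the remaining stops are P1 11, P2 13, P3 14, P6 20; go to P1.
At P1 the remaining stops are P3 3, P6 21, P2 24; go to P3.
At P3 the remaining stops are P6 18, P2 27; go to P6.
At P6 the remaining stops are P2 26; go to P2.
Return P2→Hub: 30.
Total = 11 + 5 + 7 + 11 + 3 + 18 + 26 + 30 = 111.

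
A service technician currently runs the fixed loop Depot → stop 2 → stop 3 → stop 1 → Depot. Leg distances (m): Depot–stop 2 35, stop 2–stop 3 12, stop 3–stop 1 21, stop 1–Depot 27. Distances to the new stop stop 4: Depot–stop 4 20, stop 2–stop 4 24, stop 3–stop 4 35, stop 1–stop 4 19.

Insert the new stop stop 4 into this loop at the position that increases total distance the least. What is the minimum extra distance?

+9 m — insert stop 4 between Depot and stop 2.

Insertion cost between consecutive stops i–j is d(i,stop 4) + d(stop 4,j) − d(i,j):
  between Depot and stop 2: 20 + 24 − 35 = 9
  between stop 2 and stop 3: 24 + 35 − 12 = 47
  between stop 3 and stop 1: 35 + 19 − 21 = 33
  between stop 1 and Depot: 19 + 20 − 27 = 12
Cheapest insertion is between Depot and stop 2, adding 9.
New total = 95 + 9 = 104.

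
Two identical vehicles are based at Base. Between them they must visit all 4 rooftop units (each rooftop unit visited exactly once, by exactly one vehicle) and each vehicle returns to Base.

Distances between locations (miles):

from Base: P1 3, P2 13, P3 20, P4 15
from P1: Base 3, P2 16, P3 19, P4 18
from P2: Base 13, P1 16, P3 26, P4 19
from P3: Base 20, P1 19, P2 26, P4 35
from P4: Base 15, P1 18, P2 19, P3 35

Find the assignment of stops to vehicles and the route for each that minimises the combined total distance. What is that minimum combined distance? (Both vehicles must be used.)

Check every non-empty split of the stops between the two vehicles; for each half take its own optimal tour:
  {P1} + {P2, P3, P4}: 6 + 80 = 86
  {P2} + {P1, P3, P4}: 26 + 72 = 98
  {P1, P2} + {P3, P4}: 32 + 70 = 102
  {P3} + {P1, P2, P4}: 40 + 53 = 93
  {P1, P3} + {P2, P4}: 42 + 47 = 89
  {P2, P3} + {P1, P4}: 59 + 36 = 95
  … (7 splits in total)
Best: vehicle 1 Base → P1 → Base = 6; vehicle 2 Base → P3 → P2 → P4 → Base = 80; combined 86.

86 miles — the smallest possible combined total.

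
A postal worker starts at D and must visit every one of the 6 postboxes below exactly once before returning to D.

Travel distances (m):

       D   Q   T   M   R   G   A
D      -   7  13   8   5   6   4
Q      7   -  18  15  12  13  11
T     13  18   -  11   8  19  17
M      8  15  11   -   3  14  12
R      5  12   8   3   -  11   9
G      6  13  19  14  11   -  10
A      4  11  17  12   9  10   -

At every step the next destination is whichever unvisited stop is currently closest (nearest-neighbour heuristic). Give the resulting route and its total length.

At D the remaining stops are A 4, R 5, G 6, Q 7, M 8, T 13; go to A.
At A the remaining stops are R 9, G 10, Q 11, M 12, T 17; go to R.
At R the remaining stops are M 3, T 8, G 11, Q 12; go to M.
At M the remaining stops are T 11, G 14, Q 15; go to T.
At T the remaining stops are Q 18, G 19; go to Q.
At Q the remaining stops are G 13; go to G.
Return G→D: 6.
Total = 4 + 9 + 3 + 11 + 18 + 13 + 6 = 64.

Nearest-neighbour total = 64 m; route D → A → R → M → T → Q → G → D.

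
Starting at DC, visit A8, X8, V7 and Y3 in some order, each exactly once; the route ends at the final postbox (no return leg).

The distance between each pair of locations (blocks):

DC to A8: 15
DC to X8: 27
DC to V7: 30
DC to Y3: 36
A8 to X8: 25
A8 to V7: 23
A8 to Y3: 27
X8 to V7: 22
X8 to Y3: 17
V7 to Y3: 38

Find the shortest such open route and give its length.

There are 4! = 24 possible orderings.
DC → A8 → X8 → V7 → Y3: 15+25+22+38 = 100
DC → A8 → X8 → Y3 → V7: 15+25+17+38 = 95
DC → A8 → V7 → X8 → Y3: 15+23+22+17 = 77
DC → A8 → V7 → Y3 → X8: 15+23+38+17 = 93
DC → A8 → Y3 → X8 → V7: 15+27+17+22 = 81
DC → A8 → Y3 → V7 → X8: 15+27+38+22 = 102
DC → X8 → A8 → V7 → Y3: 27+25+23+38 = 113
DC → X8 → A8 → Y3 → V7: 27+25+27+38 = 117
DC → X8 → V7 → A8 → Y3: 27+22+23+27 = 99
DC → X8 → V7 → Y3 → A8: 27+22+38+27 = 114
DC → X8 → Y3 → A8 → V7: 27+17+27+23 = 94
DC → X8 → Y3 → V7 → A8: 27+17+38+23 = 105
DC → V7 → A8 → X8 → Y3: 30+23+25+17 = 95
DC → V7 → A8 → Y3 → X8: 30+23+27+17 = 97
… (10 more)
The minimum is 77.
One shortest path: DC → A8 → V7 → X8 → Y3.

Shortest open route: 77 blocks.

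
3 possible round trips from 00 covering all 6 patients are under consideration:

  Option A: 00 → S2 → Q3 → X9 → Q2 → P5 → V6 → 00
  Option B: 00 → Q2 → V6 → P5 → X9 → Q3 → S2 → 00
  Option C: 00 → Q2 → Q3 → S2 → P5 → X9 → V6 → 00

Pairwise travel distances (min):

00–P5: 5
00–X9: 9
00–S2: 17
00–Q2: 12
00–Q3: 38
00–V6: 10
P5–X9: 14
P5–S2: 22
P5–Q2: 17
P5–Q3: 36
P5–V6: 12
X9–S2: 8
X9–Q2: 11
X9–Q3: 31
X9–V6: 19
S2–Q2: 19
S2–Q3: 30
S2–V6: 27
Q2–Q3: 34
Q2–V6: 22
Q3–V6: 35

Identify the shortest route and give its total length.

Option A: 17 + 30 + 31 + 11 + 17 + 12 + 10 = 128
Option B: 12 + 22 + 12 + 14 + 31 + 30 + 17 = 138
Option C: 12 + 34 + 30 + 22 + 14 + 19 + 10 = 141

128 min — Option A is the shortest.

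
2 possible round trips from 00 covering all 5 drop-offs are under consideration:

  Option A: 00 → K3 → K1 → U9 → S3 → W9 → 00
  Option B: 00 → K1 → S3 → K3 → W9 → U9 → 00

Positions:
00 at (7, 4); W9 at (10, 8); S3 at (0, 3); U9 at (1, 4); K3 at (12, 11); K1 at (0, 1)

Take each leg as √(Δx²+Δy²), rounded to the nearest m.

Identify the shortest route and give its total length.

Option A: 9 + 16 + 3 + 1 + 11 + 5 = 45
Option B: 8 + 2 + 14 + 4 + 10 + 6 = 44

Shortest is Option B, total 44 m.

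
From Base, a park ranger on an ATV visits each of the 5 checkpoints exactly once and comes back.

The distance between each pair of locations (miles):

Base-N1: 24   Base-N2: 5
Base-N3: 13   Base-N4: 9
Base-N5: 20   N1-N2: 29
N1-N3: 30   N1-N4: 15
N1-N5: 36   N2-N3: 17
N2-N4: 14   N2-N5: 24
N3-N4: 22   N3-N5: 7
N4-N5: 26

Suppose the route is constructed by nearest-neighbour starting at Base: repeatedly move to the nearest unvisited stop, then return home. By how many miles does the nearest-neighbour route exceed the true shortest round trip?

Excess over optimum: 2 miles.

From Base: N2=5, N4=9, N3=13, N5=20, N1=24 → choose N2 (5).
From N2: N4=14, N3=17, N5=24, N1=29 → choose N4 (14).
From N4: N1=15, N3=22, N5=26 → choose N1 (15).
From N1: N3=30, N5=36 → choose N3 (30).
From N3: N5=7 → choose N5 (7).
NN route Base → N2 → N4 → N1 → N3 → N5 → Base costs 91.
Optimal: Base → N2 → N3 → N5 → N1 → N4 → Base costs 89 (by enumerating all 60 distinct tours).
Excess = 91 − 89 = 2.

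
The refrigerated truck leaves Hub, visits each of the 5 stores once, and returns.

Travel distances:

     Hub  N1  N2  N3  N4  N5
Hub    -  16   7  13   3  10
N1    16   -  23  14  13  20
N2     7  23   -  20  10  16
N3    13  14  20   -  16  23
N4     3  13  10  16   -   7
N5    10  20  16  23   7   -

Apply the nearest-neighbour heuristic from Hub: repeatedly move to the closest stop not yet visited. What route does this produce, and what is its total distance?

Hub → [N4:3 / N2:7 / N5:10 / N3:13 / N1:16] → N4 (3)
N4 → [N5:7 / N2:10 / N1:13 / N3:16] → N5 (7)
N5 → [N2:16 / N1:20 / N3:23] → N2 (16)
N2 → [N3:20 / N1:23] → N3 (20)
N3 → [N1:14] → N1 (14)
Return N1→Hub: 16.
Total = 3 + 7 + 16 + 20 + 14 + 16 = 76.

Total distance 76 via the nearest-neighbour route Hub → N4 → N5 → N2 → N3 → N1 → Hub.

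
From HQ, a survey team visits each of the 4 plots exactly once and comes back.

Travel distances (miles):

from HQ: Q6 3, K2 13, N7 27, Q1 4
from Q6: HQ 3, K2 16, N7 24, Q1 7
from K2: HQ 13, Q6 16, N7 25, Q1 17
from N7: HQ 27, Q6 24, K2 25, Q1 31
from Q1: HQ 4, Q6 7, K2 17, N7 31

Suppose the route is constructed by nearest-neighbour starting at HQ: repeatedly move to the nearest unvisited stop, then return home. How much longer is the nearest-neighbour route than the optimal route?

From HQ: Q6=3, Q1=4, K2=13, N7=27 → choose Q6 (3).
From Q6: Q1=7, K2=16, N7=24 → choose Q1 (7).
From Q1: K2=17, N7=31 → choose K2 (17).
From K2: N7=25 → choose N7 (25).
NN route HQ → Q6 → Q1 → K2 → N7 → HQ costs 79.
Optimal: HQ → Q6 → N7 → K2 → Q1 → HQ costs 73 (by enumerating all 12 distinct tours).
Excess = 79 − 73 = 6.

The nearest-neighbour route is 6 miles longer than optimal.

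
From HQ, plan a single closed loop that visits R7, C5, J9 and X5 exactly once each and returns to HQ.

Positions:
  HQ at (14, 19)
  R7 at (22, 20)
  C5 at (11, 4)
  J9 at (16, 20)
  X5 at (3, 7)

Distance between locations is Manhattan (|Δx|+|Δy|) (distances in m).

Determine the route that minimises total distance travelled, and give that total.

70 m — the shortest possible round trip.

There are 12 distinct closed tours to check (reversals are equivalent).
HQ - R7 - C5 - J9 - X5 - HQ: 9+27+21+26+23 = 106
HQ - R7 - C5 - X5 - J9 - HQ: 9+27+11+26+3 = 76
HQ - R7 - J9 - C5 - X5 - HQ: 9+6+21+11+23 = 70
HQ - R7 - J9 - X5 - C5 - HQ: 9+6+26+11+18 = 70
HQ - R7 - X5 - C5 - J9 - HQ: 9+32+11+21+3 = 76
HQ - R7 - X5 - J9 - C5 - HQ: 9+32+26+21+18 = 106
HQ - C5 - R7 - J9 - X5 - HQ: 18+27+6+26+23 = 100
HQ - C5 - R7 - X5 - J9 - HQ: 18+27+32+26+3 = 106
HQ - C5 - J9 - R7 - X5 - HQ: 18+21+6+32+23 = 100
HQ - C5 - X5 - R7 - J9 - HQ: 18+11+32+6+3 = 70
HQ - J9 - R7 - C5 - X5 - HQ: 3+6+27+11+23 = 70
HQ - J9 - C5 - R7 - X5 - HQ: 3+21+27+32+23 = 106
The minimum is 70.
One optimal route: HQ → R7 → J9 → C5 → X5 → HQ (or its reverse).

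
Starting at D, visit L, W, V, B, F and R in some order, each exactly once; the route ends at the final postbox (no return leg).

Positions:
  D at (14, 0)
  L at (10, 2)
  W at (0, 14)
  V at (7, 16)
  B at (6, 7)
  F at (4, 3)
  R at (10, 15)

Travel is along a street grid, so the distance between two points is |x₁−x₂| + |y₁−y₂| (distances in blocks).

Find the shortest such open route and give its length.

There are 6! = 720 possible orderings.
D - L - W - V - B - F - R: 6+22+9+10+6+18 = 71
D - L - W - V - B - R - F: 6+22+9+10+12+18 = 77
D - L - W - V - F - B - R: 6+22+9+16+6+12 = 71
D - L - W - V - F - R - B: 6+22+9+16+18+12 = 83
D - L - W - V - R - B - F: 6+22+9+4+12+6 = 59
D - L - W - V - R - F - B: 6+22+9+4+18+6 = 65
D - L - W - B - V - F - R: 6+22+13+10+16+18 = 85
D - L - W - B - V - R - F: 6+22+13+10+4+18 = 73
… (712 more)
D - L - F - B - V - R - W: 6+7+6+10+4+11 = 44  ← best
The minimum is 44.
One shortest path: D → L → F → B → V → R → W.

Shortest open route: 44 blocks.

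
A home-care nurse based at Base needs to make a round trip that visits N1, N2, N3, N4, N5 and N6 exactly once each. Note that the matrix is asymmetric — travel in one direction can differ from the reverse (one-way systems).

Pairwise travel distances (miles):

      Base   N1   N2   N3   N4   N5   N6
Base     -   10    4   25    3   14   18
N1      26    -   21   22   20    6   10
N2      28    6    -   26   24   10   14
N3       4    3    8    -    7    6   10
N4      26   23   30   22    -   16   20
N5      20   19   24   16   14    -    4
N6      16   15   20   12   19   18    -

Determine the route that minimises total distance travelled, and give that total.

65 miles — the shortest possible round trip.

Base - N1 - N2 - N3 - N4 - N5 - N6 - Base: 10+21+26+7+16+4+16 = 100
Base - N1 - N2 - N3 - N4 - N6 - N5 - Base: 10+21+26+7+20+18+20 = 122
Base - N1 - N2 - N3 - N5 - N4 - N6 - Base: 10+21+26+6+14+20+16 = 113
Base - N1 - N2 - N3 - N5 - N6 - N4 - Base: 10+21+26+6+4+19+26 = 112
Base - N1 - N2 - N3 - N6 - N4 - N5 - Base: 10+21+26+10+19+16+20 = 122
Base - N1 - N2 - N3 - N6 - N5 - N4 - Base: 10+21+26+10+18+14+26 = 125
Base - N1 - N2 - N4 - N3 - N5 - N6 - Base: 10+21+24+22+6+4+16 = 103
Base - N1 - N2 - N4 - N3 - N6 - N5 - Base: 10+21+24+22+10+18+20 = 125
… (712 more)
Base - N2 - N1 - N5 - N6 - N3 - N4 - Base: 4+6+6+4+12+7+26 = 65  ← best
The minimum is 65.
One optimal route: Base → N2 → N1 → N5 → N6 → N3 → N4 → Base.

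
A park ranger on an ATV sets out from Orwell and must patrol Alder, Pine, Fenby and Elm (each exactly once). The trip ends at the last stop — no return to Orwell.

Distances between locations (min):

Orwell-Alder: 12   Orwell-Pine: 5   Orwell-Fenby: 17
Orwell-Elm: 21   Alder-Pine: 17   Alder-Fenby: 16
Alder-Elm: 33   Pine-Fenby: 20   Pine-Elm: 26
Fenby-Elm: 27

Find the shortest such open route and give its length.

There are 4! = 24 possible orderings.
Orwell - Alder - Pine - Fenby - Elm: 12+17+20+27 = 76
Orwell - Alder - Pine - Elm - Fenby: 12+17+26+27 = 82
Orwell - Alder - Fenby - Pine - Elm: 12+16+20+26 = 74
Orwell - Alder - Fenby - Elm - Pine: 12+16+27+26 = 81
Orwell - Alder - Elm - Pine - Fenby: 12+33+26+20 = 91
Orwell - Alder - Elm - Fenby - Pine: 12+33+27+20 = 92
Orwell - Pine - Alder - Fenby - Elm: 5+17+16+27 = 65
Orwell - Pine - Alder - Elm - Fenby: 5+17+33+27 = 82
Orwell - Pine - Fenby - Alder - Elm: 5+20+16+33 = 74
Orwell - Pine - Fenby - Elm - Alder: 5+20+27+33 = 85
Orwell - Pine - Elm - Alder - Fenby: 5+26+33+16 = 80
Orwell - Pine - Elm - Fenby - Alder: 5+26+27+16 = 74
Orwell - Fenby - Alder - Pine - Elm: 17+16+17+26 = 76
Orwell - Fenby - Alder - Elm - Pine: 17+16+33+26 = 92
… (10 more)
The minimum is 65.
One shortest path: Orwell → Pine → Alder → Fenby → Elm.

Shortest open route: 65 min.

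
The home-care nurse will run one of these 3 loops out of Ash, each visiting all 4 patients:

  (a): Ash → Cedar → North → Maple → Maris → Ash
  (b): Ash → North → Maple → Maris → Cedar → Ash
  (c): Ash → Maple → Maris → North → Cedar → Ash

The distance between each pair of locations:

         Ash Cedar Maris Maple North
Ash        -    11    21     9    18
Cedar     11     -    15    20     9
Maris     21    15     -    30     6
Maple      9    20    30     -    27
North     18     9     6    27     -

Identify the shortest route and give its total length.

(a): 11 + 9 + 27 + 30 + 21 = 98
(b): 18 + 27 + 30 + 15 + 11 = 101
(c): 9 + 30 + 6 + 9 + 11 = 65

65 — (c) is the shortest.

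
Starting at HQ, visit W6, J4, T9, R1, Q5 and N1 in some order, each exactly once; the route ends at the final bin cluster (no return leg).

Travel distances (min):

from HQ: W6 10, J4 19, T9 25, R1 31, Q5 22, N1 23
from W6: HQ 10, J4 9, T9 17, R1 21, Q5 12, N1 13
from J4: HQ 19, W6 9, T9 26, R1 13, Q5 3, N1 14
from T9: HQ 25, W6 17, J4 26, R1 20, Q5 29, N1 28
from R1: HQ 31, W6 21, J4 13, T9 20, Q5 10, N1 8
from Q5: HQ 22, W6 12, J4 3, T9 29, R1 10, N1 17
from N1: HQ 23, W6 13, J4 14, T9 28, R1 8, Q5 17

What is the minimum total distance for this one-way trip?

67 min — the minimum one-way total.

There are 6! = 720 possible orderings.
HQ→W6→J4→T9→R1→Q5→N1: 10+9+26+20+10+17 = 92
HQ→W6→J4→T9→R1→N1→Q5: 10+9+26+20+8+17 = 90
HQ→W6→J4→T9→Q5→R1→N1: 10+9+26+29+10+8 = 92
HQ→W6→J4→T9→Q5→N1→R1: 10+9+26+29+17+8 = 99
HQ→W6→J4→T9→N1→R1→Q5: 10+9+26+28+8+10 = 91
HQ→W6→J4→T9→N1→Q5→R1: 10+9+26+28+17+10 = 100
HQ→W6→J4→R1→T9→Q5→N1: 10+9+13+20+29+17 = 98
HQ→W6→J4→R1→T9→N1→Q5: 10+9+13+20+28+17 = 97
… (712 more)
HQ→W6→J4→Q5→N1→R1→T9: 10+9+3+17+8+20 = 67  ← best
The minimum is 67.
One shortest path: HQ → W6 → J4 → Q5 → N1 → R1 → T9.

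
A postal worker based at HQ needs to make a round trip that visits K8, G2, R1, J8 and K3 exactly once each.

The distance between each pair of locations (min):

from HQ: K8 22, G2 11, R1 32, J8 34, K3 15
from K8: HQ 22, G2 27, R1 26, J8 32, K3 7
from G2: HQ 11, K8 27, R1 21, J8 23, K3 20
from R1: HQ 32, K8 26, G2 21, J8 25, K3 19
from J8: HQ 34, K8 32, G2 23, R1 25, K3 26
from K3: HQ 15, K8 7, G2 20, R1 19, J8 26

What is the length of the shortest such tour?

HQ - K8 - G2 - R1 - J8 - K3 - HQ: 22+27+21+25+26+15 = 136
HQ - K8 - G2 - R1 - K3 - J8 - HQ: 22+27+21+19+26+34 = 149
HQ - K8 - G2 - J8 - R1 - K3 - HQ: 22+27+23+25+19+15 = 131
HQ - K8 - G2 - J8 - K3 - R1 - HQ: 22+27+23+26+19+32 = 149
HQ - K8 - G2 - K3 - R1 - J8 - HQ: 22+27+20+19+25+34 = 147
HQ - K8 - G2 - K3 - J8 - R1 - HQ: 22+27+20+26+25+32 = 152
HQ - K8 - R1 - G2 - J8 - K3 - HQ: 22+26+21+23+26+15 = 133
HQ - K8 - R1 - G2 - K3 - J8 - HQ: 22+26+21+20+26+34 = 149
HQ - K8 - R1 - J8 - G2 - K3 - HQ: 22+26+25+23+20+15 = 131
HQ - K8 - R1 - J8 - K3 - G2 - HQ: 22+26+25+26+20+11 = 130
HQ - K8 - R1 - K3 - G2 - J8 - HQ: 22+26+19+20+23+34 = 144
HQ - K8 - R1 - K3 - J8 - G2 - HQ: 22+26+19+26+23+11 = 127
HQ - K8 - J8 - G2 - R1 - K3 - HQ: 22+32+23+21+19+15 = 132
HQ - K8 - J8 - G2 - K3 - R1 - HQ: 22+32+23+20+19+32 = 148
… (46 more)
HQ - K8 - K3 - R1 - J8 - G2 - HQ: 22+7+19+25+23+11 = 107  ← best
The minimum is 107.
One optimal route: HQ → K8 → K3 → R1 → J8 → G2 → HQ (or its reverse).

107 min — the shortest possible round trip.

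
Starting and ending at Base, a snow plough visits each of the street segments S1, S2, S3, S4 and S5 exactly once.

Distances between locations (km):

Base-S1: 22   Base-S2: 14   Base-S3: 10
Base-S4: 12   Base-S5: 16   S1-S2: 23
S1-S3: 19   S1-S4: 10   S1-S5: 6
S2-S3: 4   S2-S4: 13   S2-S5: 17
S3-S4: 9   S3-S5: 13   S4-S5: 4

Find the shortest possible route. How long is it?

With 5 stops there are 5!/2 = 60 distinct round trips (a route and its reverse cost the same).
Base-S1-S2-S3-S4-S5-Base: 22+23+4+9+4+16 = 78
Base-S1-S2-S3-S5-S4-Base: 22+23+4+13+4+12 = 78
Base-S1-S2-S4-S3-S5-Base: 22+23+13+9+13+16 = 96
Base-S1-S2-S4-S5-S3-Base: 22+23+13+4+13+10 = 85
Base-S1-S2-S5-S3-S4-Base: 22+23+17+13+9+12 = 96
Base-S1-S2-S5-S4-S3-Base: 22+23+17+4+9+10 = 85
Base-S1-S3-S2-S4-S5-Base: 22+19+4+13+4+16 = 78
Base-S1-S3-S2-S5-S4-Base: 22+19+4+17+4+12 = 78
Base-S1-S3-S4-S2-S5-Base: 22+19+9+13+17+16 = 96
Base-S1-S3-S4-S5-S2-Base: 22+19+9+4+17+14 = 85
Base-S1-S3-S5-S2-S4-Base: 22+19+13+17+13+12 = 96
Base-S1-S3-S5-S4-S2-Base: 22+19+13+4+13+14 = 85
Base-S1-S4-S2-S3-S5-Base: 22+10+13+4+13+16 = 78
Base-S1-S4-S2-S5-S3-Base: 22+10+13+17+13+10 = 85
… (46 more)
Base-S1-S5-S4-S2-S3-Base: 22+6+4+13+4+10 = 59  ← best
The minimum is 59.
One optimal route: Base → S1 → S5 → S4 → S2 → S3 → Base (or its reverse).

Shortest round trip = 59 km.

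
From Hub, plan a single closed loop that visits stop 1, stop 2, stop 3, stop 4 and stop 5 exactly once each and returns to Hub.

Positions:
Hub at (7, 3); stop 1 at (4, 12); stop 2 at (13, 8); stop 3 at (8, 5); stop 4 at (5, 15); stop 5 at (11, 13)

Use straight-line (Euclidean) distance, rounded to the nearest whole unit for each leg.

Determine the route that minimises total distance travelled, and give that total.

Minimum total distance: 31.

With 5 stops there are 5!/2 = 60 distinct round trips (a route and its reverse cost the same).
Hub→stop 1→stop 2→stop 3→stop 4→stop 5→Hub: 9+10+6+10+6+11 = 52
Hub→stop 1→stop 2→stop 3→stop 5→stop 4→Hub: 9+10+6+9+6+12 = 52
Hub→stop 1→stop 2→stop 4→stop 3→stop 5→Hub: 9+10+11+10+9+11 = 60
Hub→stop 1→stop 2→stop 4→stop 5→stop 3→Hub: 9+10+11+6+9+2 = 47
Hub→stop 1→stop 2→stop 5→stop 3→stop 4→Hub: 9+10+5+9+10+12 = 55
Hub→stop 1→stop 2→stop 5→stop 4→stop 3→Hub: 9+10+5+6+10+2 = 42
Hub→stop 1→stop 3→stop 2→stop 4→stop 5→Hub: 9+8+6+11+6+11 = 51
Hub→stop 1→stop 3→stop 2→stop 5→stop 4→Hub: 9+8+6+5+6+12 = 46
Hub→stop 1→stop 3→stop 4→stop 2→stop 5→Hub: 9+8+10+11+5+11 = 54
Hub→stop 1→stop 3→stop 4→stop 5→stop 2→Hub: 9+8+10+6+5+8 = 46
Hub→stop 1→stop 3→stop 5→stop 2→stop 4→Hub: 9+8+9+5+11+12 = 54
Hub→stop 1→stop 3→stop 5→stop 4→stop 2→Hub: 9+8+9+6+11+8 = 51
Hub→stop 1→stop 4→stop 2→stop 3→stop 5→Hub: 9+3+11+6+9+11 = 49
Hub→stop 1→stop 4→stop 2→stop 5→stop 3→Hub: 9+3+11+5+9+2 = 39
… (46 more)
Hub→stop 1→stop 4→stop 5→stop 2→stop 3→Hub: 9+3+6+5+6+2 = 31  ← best
The minimum is 31.
One optimal route: Hub → stop 1 → stop 4 → stop 5 → stop 2 → stop 3 → Hub (or its reverse).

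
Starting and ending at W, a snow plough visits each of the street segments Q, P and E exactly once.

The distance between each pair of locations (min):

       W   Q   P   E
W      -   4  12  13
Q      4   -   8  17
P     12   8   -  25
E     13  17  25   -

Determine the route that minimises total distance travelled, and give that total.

50 min — the shortest possible round trip.

W→Q→P→E→W: 4+8+25+13 = 50
W→Q→E→P→W: 4+17+25+12 = 58
W→P→Q→E→W: 12+8+17+13 = 50
The minimum is 50.
One optimal route: W → Q → P → E → W (or its reverse).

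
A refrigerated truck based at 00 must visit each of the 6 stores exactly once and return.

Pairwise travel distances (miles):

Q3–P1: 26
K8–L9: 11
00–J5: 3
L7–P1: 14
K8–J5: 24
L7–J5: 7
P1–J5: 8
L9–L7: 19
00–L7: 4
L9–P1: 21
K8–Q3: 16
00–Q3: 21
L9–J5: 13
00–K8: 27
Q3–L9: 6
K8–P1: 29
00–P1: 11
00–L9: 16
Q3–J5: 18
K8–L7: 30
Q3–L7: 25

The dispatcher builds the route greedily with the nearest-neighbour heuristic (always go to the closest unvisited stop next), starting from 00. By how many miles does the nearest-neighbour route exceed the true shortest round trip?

9 miles longer than the optimal tour.

From 00: J5=3, L7=4, P1=11, L9=16, Q3=21, K8=27 → choose J5 (3).
From J5: L7=7, P1=8, L9=13, Q3=18, K8=24 → choose L7 (7).
From L7: P1=14, L9=19, Q3=25, K8=30 → choose P1 (14).
From P1: L9=21, Q3=26, K8=29 → choose L9 (21).
From L9: Q3=6, K8=11 → choose Q3 (6).
From Q3: K8=16 → choose K8 (16).
NN route 00 → J5 → L7 → P1 → L9 → Q3 → K8 → 00 costs 94.
Optimal: 00 → L7 → L9 → Q3 → K8 → P1 → J5 → 00 costs 85 (by enumerating all 360 distinct tours).
Excess = 94 − 85 = 9.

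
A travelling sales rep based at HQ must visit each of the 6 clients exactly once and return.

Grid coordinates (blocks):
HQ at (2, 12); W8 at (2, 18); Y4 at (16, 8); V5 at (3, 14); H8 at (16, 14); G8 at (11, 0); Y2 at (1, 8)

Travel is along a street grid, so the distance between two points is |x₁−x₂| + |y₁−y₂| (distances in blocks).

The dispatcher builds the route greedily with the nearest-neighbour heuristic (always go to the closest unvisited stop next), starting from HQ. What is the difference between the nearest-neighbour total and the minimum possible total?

From HQ: V5=3, Y2=5, W8=6, H8=16, Y4=18, G8=21 → choose V5 (3).
From V5: W8=5, Y2=8, H8=13, Y4=19, G8=22 → choose W8 (5).
From W8: Y2=11, H8=18, Y4=24, G8=27 → choose Y2 (11).
From Y2: Y4=15, G8=18, H8=21 → choose Y4 (15).
From Y4: H8=6, G8=13 → choose H8 (6).
From H8: G8=19 → choose G8 (19).
NN route HQ → V5 → W8 → Y2 → Y4 → H8 → G8 → HQ costs 80.
Optimal: HQ → W8 → V5 → H8 → Y4 → G8 → Y2 → HQ costs 66 (by enumerating all 360 distinct tours).
Excess = 80 − 66 = 14.

The nearest-neighbour route is 14 blocks longer than optimal.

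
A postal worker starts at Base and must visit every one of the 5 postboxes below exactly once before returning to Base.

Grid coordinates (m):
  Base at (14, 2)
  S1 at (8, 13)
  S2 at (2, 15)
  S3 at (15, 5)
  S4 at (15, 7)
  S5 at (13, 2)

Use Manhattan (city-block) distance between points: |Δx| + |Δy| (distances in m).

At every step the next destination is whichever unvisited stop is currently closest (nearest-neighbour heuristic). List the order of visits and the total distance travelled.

Base → [S5:1 / S3:4 / S4:6 / S1:17 / S2:25] → S5 (1)
S5 → [S3:5 / S4:7 / S1:16 / S2:24] → S3 (5)
S3 → [S4:2 / S1:15 / S2:23] → S4 (2)
S4 → [S1:13 / S2:21] → S1 (13)
S1 → [S2:8] → S2 (8)
Return S2→Base: 25.
Total = 1 + 5 + 2 + 13 + 8 + 25 = 54.

Total distance 54 m via the nearest-neighbour route Base → S5 → S3 → S4 → S1 → S2 → Base.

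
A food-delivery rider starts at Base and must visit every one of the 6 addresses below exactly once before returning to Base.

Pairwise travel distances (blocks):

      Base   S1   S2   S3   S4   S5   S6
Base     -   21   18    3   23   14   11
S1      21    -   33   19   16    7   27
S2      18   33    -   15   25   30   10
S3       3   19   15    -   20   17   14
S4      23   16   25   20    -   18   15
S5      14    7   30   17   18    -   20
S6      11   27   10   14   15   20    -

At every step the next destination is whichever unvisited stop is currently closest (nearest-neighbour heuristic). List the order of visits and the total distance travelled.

Base → [S3:3 / S6:11 / S5:14 / S2:18 / S1:21 / S4:23] → S3 (3)
S3 → [S6:14 / S2:15 / S5:17 / S1:19 / S4:20] → S6 (14)
S6 → [S2:10 / S4:15 / S5:20 / S1:27] → S2 (10)
S2 → [S4:25 / S5:30 / S1:33] → S4 (25)
S4 → [S1:16 / S5:18] → S1 (16)
S1 → [S5:7] → S5 (7)
Return S5→Base: 14.
Total = 3 + 14 + 10 + 25 + 16 + 7 + 14 = 89.

89 blocks along Base → S3 → S6 → S2 → S4 → S1 → S5 → Base.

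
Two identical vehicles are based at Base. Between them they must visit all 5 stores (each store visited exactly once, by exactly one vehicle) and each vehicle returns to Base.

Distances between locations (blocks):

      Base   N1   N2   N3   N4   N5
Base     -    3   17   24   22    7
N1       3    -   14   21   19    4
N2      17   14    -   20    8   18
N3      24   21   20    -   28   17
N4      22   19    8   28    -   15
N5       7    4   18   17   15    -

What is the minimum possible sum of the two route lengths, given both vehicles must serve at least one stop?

Try each way of splitting the stops between the two vehicles (each non-empty) and, for each split, find the best tour for each vehicle:
  {N1} + {N2, N3, N4, N5}: 6 + 74 = 80
  {N2} + {N1, N3, N4, N5}: 34 + 74 = 108
  {N1, N2} + {N3, N4, N5}: 34 + 74 = 108
  {N3} + {N1, N2, N4, N5}: 48 + 47 = 95
  {N1, N3} + {N2, N4, N5}: 48 + 47 = 95
  {N2, N3} + {N1, N4, N5}: 61 + 44 = 105
  … (15 splits in total)
Best: vehicle 1 Base → N1 → Base = 6; vehicle 2 Base → N3 → N2 → N4 → N5 → Base = 74; combined 80.

Minimum combined distance: 80 blocks.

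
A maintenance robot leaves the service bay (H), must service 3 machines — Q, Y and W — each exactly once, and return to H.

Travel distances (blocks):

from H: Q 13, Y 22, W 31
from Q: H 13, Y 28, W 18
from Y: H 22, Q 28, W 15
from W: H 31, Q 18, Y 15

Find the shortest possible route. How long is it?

68 blocks — the shortest possible round trip.

With 3 stops there are 3!/2 = 3 distinct round trips (a route and its reverse cost the same).
H → Q → Y → W → H: 13+28+15+31 = 87
H → Q → W → Y → H: 13+18+15+22 = 68
H → Y → Q → W → H: 22+28+18+31 = 99
The minimum is 68.
One optimal route: H → Q → W → Y → H (or its reverse).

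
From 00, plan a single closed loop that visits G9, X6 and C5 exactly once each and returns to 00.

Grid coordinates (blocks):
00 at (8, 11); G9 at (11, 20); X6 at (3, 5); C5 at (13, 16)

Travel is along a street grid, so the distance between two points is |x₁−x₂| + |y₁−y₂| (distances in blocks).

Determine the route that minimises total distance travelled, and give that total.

There are 3 distinct closed tours to check (reversals are equivalent).
00 → G9 → X6 → C5 → 00: 12+23+21+10 = 66
00 → G9 → C5 → X6 → 00: 12+6+21+11 = 50
00 → X6 → G9 → C5 → 00: 11+23+6+10 = 50
The minimum is 50.
One optimal route: 00 → G9 → C5 → X6 → 00 (or its reverse).

50 blocks — the shortest possible round trip.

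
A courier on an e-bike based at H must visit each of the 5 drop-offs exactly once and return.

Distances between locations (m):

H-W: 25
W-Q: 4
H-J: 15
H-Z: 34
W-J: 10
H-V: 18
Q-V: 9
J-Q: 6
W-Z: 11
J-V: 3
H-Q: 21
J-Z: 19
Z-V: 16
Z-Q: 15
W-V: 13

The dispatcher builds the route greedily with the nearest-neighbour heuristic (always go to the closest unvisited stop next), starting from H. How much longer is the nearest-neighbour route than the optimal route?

From H: J=15, V=18, Q=21, W=25, Z=34 → choose J (15).
From J: V=3, Q=6, W=10, Z=19 → choose V (3).
From V: Q=9, W=13, Z=16 → choose Q (9).
From Q: W=4, Z=15 → choose W (4).
From W: Z=11 → choose Z (11).
NN route H → J → V → Q → W → Z → H costs 76.
Optimal: H → J → Q → W → Z → V → H costs 70 (by enumerating all 60 distinct tours).
Excess = 76 − 70 = 6.

The nearest-neighbour route is 6 m longer than optimal.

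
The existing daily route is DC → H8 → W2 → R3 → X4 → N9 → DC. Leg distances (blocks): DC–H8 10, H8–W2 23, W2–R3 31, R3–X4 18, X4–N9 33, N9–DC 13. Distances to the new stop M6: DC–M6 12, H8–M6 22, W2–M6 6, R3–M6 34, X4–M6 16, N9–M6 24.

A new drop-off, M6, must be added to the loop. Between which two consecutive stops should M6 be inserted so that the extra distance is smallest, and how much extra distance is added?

Insertion cost between consecutive stops i–j is d(i,M6) + d(M6,j) − d(i,j):
  between DC and H8: 12 + 22 − 10 = 24
  between H8 and W2: 22 + 6 − 23 = 5
  between W2 and R3: 6 + 34 − 31 = 9
  between R3 and X4: 34 + 16 − 18 = 32
  between X4 and N9: 16 + 24 − 33 = 7
  between N9 and DC: 24 + 12 − 13 = 23
Cheapest insertion is between H8 and W2, adding 5.
New total = 128 + 5 = 133.

+5 blocks — insert M6 between H8 and W2.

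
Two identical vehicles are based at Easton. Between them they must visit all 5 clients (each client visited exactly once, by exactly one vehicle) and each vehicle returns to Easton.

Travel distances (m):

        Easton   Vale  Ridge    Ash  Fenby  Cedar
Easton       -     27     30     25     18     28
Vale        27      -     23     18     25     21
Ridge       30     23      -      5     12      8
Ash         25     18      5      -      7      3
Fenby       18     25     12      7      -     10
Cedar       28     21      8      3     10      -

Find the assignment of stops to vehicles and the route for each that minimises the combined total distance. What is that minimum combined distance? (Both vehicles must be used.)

Check every non-empty split of the stops between the two vehicles; for each half take its own optimal tour:
  {Vale} + {Ridge, Ash, Fenby, Cedar}: 54 + 66 = 120
  {Ridge} + {Vale, Ash, Fenby, Cedar}: 60 + 76 = 136
  {Vale, Ridge} + {Ash, Fenby, Cedar}: 80 + 56 = 136
  {Ash} + {Vale, Ridge, Fenby, Cedar}: 50 + 86 = 136
  {Vale, Ash} + {Ridge, Fenby, Cedar}: 70 + 66 = 136
  {Ridge, Ash} + {Vale, Fenby, Cedar}: 60 + 76 = 136
  … (15 splits in total)
Best: vehicle 1 Easton → Vale → Easton = 54; vehicle 2 Easton → Ridge → Ash → Cedar → Fenby → Easton = 66; combined 120.

120 m — the smallest possible combined total.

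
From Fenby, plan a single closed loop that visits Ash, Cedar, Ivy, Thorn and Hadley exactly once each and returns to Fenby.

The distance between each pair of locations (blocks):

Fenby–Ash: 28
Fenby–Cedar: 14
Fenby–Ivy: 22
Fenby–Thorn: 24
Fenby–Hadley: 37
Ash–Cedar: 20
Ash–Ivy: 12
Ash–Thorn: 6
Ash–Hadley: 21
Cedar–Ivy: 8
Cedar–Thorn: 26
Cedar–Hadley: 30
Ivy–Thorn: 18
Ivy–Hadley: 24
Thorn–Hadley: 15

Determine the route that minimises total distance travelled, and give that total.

With 5 stops there are 5!/2 = 60 distinct round trips (a route and its reverse cost the same).
Fenby → Ash → Cedar → Ivy → Thorn → Hadley → Fenby: 28+20+8+18+15+37 = 126
Fenby → Ash → Cedar → Ivy → Hadley → Thorn → Fenby: 28+20+8+24+15+24 = 119
Fenby → Ash → Cedar → Thorn → Ivy → Hadley → Fenby: 28+20+26+18+24+37 = 153
Fenby → Ash → Cedar → Thorn → Hadley → Ivy → Fenby: 28+20+26+15+24+22 = 135
Fenby → Ash → Cedar → Hadley → Ivy → Thorn → Fenby: 28+20+30+24+18+24 = 144
Fenby → Ash → Cedar → Hadley → Thorn → Ivy → Fenby: 28+20+30+15+18+22 = 133
Fenby → Ash → Ivy → Cedar → Thorn → Hadley → Fenby: 28+12+8+26+15+37 = 126
Fenby → Ash → Ivy → Cedar → Hadley → Thorn → Fenby: 28+12+8+30+15+24 = 117
Fenby → Ash → Ivy → Thorn → Cedar → Hadley → Fenby: 28+12+18+26+30+37 = 151
Fenby → Ash → Ivy → Thorn → Hadley → Cedar → Fenby: 28+12+18+15+30+14 = 117
Fenby → Ash → Ivy → Hadley → Cedar → Thorn → Fenby: 28+12+24+30+26+24 = 144
Fenby → Ash → Ivy → Hadley → Thorn → Cedar → Fenby: 28+12+24+15+26+14 = 119
Fenby → Ash → Thorn → Cedar → Ivy → Hadley → Fenby: 28+6+26+8+24+37 = 129
Fenby → Ash → Thorn → Cedar → Hadley → Ivy → Fenby: 28+6+26+30+24+22 = 136
… (46 more)
Fenby → Cedar → Ivy → Ash → Thorn → Hadley → Fenby: 14+8+12+6+15+37 = 92  ← best
The minimum is 92.
One optimal route: Fenby → Cedar → Ivy → Ash → Thorn → Hadley → Fenby (or its reverse).

Shortest round trip = 92 blocks.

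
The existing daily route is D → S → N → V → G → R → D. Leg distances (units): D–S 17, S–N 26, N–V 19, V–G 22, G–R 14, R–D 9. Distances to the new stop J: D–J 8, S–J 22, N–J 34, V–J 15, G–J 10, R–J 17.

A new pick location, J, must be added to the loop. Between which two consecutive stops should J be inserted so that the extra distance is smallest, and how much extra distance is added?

Minimum extra distance: 3, inserting J between V and G.

Insertion cost between consecutive stops i–j is d(i,J) + d(J,j) − d(i,j):
  between D and S: 8 + 22 − 17 = 13
  between S and N: 22 + 34 − 26 = 30
  between N and V: 34 + 15 − 19 = 30
  between V and G: 15 + 10 − 22 = 3
  between G and R: 10 + 17 − 14 = 13
  between R and D: 17 + 8 − 9 = 16
Cheapest insertion is between V and G, adding 3.
New total = 107 + 3 = 110.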